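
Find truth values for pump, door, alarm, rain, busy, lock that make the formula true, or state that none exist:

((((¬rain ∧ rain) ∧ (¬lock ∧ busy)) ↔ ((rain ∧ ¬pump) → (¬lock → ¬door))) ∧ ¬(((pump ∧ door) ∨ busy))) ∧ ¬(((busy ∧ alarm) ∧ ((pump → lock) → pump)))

pump=F, door=T, alarm=F, rain=T, busy=F, lock=F

  (((¬rain ∧ rain) ∧ (¬lock ∧ busy)) ↔ ((rain ∧ ¬pump) → (¬lock → ¬door))) ∧ ¬(((pump ∧ door) ∨ busy)) = True
    ((¬rain ∧ rain) ∧ (¬lock ∧ busy)) ↔ ((rain ∧ ¬pump) → (¬lock → ¬door)) = True
      (¬rain ∧ rain) ∧ (¬lock ∧ busy) = False
        ¬rain ∧ rain = False
          ¬rain = False
        ¬lock ∧ busy = False
          ¬lock = True
      (rain ∧ ¬pump) → (¬lock → ¬door) = False
        rain ∧ ¬pump = True
          ¬pump = True
        ¬lock → ¬door = False
          ¬lock = True
          ¬door = False
    ¬(((pump ∧ door) ∨ busy)) = True
      (pump ∧ door) ∨ busy = False
        pump ∧ door = False
  ¬(((busy ∧ alarm) ∧ ((pump → lock) → pump))) = True
    (busy ∧ alarm) ∧ ((pump → lock) → pump) = False
      busy ∧ alarm = False
      (pump → lock) → pump = False
        pump → lock = True
Both conjuncts True, so the formula holds.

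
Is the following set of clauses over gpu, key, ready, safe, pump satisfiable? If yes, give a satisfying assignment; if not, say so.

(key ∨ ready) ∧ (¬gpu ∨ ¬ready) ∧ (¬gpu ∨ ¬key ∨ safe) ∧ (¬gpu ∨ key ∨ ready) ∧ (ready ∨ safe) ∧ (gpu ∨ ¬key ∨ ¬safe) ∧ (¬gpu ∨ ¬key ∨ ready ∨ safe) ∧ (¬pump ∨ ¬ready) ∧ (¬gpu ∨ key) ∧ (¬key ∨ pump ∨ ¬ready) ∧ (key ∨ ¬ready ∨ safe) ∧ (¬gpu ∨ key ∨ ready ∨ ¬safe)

Set gpu = True.
  then (¬gpu ∨ ¬ready) forces ready = False.
  then (¬gpu ∨ key ∨ ready) forces key = True.
  then (ready ∨ safe) forces safe = True.
Set pump = True.
All clauses satisfied.

gpu=T, key=T, ready=F, safe=T, pump=T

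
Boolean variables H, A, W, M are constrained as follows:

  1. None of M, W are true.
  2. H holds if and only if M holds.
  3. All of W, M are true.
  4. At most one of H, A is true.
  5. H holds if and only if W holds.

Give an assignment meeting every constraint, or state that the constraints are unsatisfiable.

Case W = True:
  Constraint (1) is violated (W=T) — contradiction.
Case W = False:
  Constraint (3) is violated (W=F) — contradiction.
Both cases fail — unsatisfiable.

UNSATISFIABLE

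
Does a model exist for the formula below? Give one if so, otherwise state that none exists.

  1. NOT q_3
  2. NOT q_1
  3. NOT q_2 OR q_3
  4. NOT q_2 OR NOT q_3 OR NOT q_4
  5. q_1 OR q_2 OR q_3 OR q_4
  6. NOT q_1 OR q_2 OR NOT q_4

Unit clause (NOT q_3) forces q_3 = False.
Unit clause (NOT q_1) forces q_1 = False.
In (NOT q_2 OR q_3) only NOT q_2 is left, so q_2 = False.
In (q_1 OR q_2 OR q_3 OR q_4) only q_4 is left, so q_4 = True.
Check each clause:
  (NOT q_3): NOT q_3 holds.
  (NOT q_1): NOT q_1 holds.
  (NOT q_2 OR q_3): NOT q_2 holds.
  (NOT q_2 OR NOT q_3 OR NOT q_4): NOT q_2 holds.
  (q_1 OR q_2 OR q_3 OR q_4): q_4 holds.
  (NOT q_1 OR q_2 OR NOT q_4): NOT q_1 holds.
All clauses satisfied.

q_1: False, q_2: False, q_3: False, q_4: True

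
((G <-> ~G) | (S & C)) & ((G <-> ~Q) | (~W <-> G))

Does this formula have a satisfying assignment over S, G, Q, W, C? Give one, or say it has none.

S: True; G: True; Q: True; W: False; C: True

  (G <-> ~G) | (S & C) = True
    G <-> ~G = False
      ~G = False
    S & C = True
  (G <-> ~Q) | (~W <-> G) = True
    G <-> ~Q = False
      ~Q = False
    ~W <-> G = True
      ~W = True
Both conjuncts True, so the formula holds.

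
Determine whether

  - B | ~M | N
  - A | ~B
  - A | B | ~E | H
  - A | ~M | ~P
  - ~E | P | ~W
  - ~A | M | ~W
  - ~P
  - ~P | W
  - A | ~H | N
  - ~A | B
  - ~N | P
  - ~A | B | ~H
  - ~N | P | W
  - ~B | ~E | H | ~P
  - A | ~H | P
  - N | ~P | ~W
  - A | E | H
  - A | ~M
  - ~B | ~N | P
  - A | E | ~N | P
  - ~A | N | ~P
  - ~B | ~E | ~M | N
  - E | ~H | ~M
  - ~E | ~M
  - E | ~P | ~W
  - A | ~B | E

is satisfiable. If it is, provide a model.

W=F, A=T, P=F, N=F, H=T, E=T, M=F, B=T

Unit clause (~P) forces P = False.
In (~N | P) only ~N is left, so N = False.
Set W = False.
Try A = False:
  (A | ~B) forces B = False.
  (B | ~M | N) forces M = False.
  (A | ~H | N) forces H = False.
  (A | B | ~E | H) forces E = False.
  clause (A | E | H) is falsified — backtrack.
So A = True.
  then (~A | B) forces B = True.
Set H = True.
Set E = True.
  then (~B | ~E | ~M | N) forces M = False.
All clauses satisfied.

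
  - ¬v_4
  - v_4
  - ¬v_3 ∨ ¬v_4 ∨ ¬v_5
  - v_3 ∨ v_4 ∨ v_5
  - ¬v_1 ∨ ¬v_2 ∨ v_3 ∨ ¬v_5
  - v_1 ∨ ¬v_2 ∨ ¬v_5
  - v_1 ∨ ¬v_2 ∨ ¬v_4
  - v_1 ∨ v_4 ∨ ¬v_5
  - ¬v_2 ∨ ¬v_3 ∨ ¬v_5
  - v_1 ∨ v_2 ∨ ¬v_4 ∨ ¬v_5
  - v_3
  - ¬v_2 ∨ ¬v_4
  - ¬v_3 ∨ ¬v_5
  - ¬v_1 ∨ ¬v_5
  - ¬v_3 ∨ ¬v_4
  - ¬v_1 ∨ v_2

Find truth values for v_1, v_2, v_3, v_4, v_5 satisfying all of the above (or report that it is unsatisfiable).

Unsatisfiable

Case v_4 = True:
  Clause (¬v_4) is falsified — contradiction.
Case v_4 = False:
  Clause (v_4) is falsified — contradiction.
Both cases fail, so the formula is unsatisfiable.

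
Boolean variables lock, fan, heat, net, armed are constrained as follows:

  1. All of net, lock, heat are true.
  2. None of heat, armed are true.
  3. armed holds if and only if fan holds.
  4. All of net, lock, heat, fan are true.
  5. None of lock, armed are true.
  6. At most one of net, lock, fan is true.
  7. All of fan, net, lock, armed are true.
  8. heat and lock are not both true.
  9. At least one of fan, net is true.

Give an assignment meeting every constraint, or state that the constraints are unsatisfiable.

Case lock = True:
  Constraint (5) is violated (lock=T) — contradiction.
Case lock = False:
  Constraint (1) is violated (lock=F) — contradiction.
Both cases fail — unsatisfiable.

UNSATISFIABLE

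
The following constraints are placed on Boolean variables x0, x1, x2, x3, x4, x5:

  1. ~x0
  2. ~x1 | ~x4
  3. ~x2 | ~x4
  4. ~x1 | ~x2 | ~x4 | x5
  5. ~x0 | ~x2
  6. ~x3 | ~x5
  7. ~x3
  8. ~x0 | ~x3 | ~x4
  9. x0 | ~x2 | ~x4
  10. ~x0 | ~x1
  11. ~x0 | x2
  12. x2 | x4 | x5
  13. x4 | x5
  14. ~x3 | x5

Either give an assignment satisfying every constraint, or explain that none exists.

x0: False, x1: True, x2: False, x3: False, x4: False, x5: True

Unit clause (~x0) forces x0 = False.
Unit clause (~x3) forces x3 = False.
Set x1 = True.
  then (~x1 | ~x4) forces x4 = False.
  then (x4 | x5) forces x5 = True.
Set x2 = False.
All clauses satisfied.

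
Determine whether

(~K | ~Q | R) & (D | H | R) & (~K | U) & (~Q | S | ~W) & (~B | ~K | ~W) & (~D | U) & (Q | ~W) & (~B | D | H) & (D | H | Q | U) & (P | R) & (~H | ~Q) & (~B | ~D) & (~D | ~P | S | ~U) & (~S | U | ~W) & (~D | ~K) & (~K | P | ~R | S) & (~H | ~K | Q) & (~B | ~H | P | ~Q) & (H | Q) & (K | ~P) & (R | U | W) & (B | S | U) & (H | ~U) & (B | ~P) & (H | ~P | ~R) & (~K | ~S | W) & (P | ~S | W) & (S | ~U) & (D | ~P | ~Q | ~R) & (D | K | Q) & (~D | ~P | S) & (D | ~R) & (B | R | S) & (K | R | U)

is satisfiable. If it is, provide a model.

Case U = True:
  (H | ~U) forces H = True.
  (~H | ~Q) forces Q = False.
  (Q | ~W) forces W = False.
  (~H | ~K | Q) forces K = False.
  (K | ~P) forces P = False.
  (P | R) forces R = True.
  (P | ~S | W) forces S = False.
  Clause (S | ~U) is falsified — contradiction.
Case U = False:
  (~K | U) forces K = False.
  (~D | U) forces D = False.
  (K | ~P) forces P = False.
  (P | R) forces R = True.
  Clause (D | ~R) is falsified — contradiction.
Both cases fail, so the formula is unsatisfiable.

No satisfying assignment exists.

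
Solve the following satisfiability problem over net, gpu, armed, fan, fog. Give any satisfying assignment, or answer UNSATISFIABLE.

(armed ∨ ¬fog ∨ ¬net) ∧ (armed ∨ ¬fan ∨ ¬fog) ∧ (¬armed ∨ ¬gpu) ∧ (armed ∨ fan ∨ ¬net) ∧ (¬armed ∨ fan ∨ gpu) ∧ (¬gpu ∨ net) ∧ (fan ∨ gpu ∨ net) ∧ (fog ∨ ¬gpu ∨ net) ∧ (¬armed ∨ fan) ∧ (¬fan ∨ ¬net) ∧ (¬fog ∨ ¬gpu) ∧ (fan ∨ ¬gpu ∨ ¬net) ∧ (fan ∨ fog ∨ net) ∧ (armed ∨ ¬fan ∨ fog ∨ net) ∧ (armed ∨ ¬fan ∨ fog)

Set net = False.
  then (¬gpu ∨ net) forces gpu = False.
  then (fan ∨ gpu ∨ net) forces fan = True.
Try armed = False:
  (armed ∨ ¬fan ∨ ¬fog) forces fog = False.
  clause (armed ∨ ¬fan ∨ fog ∨ net) is falsified — backtrack.
So armed = True.
Set fog = True.
All clauses satisfied.

net=F, gpu=F, armed=T, fan=T, fog=T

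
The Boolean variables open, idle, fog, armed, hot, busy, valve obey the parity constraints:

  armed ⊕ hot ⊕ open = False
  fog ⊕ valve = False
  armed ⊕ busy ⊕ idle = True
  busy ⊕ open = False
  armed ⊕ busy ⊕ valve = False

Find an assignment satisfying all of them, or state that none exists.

open = True; idle = False; fog = True; armed = False; hot = True; busy = True; valve = True

armed ⊕ hot ⊕ open = F ⊕ T ⊕ T = False ✓
fog ⊕ valve = T ⊕ T = False ✓
armed ⊕ busy ⊕ idle = F ⊕ T ⊕ F = True ✓
busy ⊕ open = T ⊕ T = False ✓
armed ⊕ busy ⊕ valve = F ⊕ T ⊕ T = False ✓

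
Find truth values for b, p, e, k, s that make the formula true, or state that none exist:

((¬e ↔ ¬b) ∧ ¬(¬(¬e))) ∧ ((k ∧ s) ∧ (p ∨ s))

b: False, p: False, e: False, k: True, s: True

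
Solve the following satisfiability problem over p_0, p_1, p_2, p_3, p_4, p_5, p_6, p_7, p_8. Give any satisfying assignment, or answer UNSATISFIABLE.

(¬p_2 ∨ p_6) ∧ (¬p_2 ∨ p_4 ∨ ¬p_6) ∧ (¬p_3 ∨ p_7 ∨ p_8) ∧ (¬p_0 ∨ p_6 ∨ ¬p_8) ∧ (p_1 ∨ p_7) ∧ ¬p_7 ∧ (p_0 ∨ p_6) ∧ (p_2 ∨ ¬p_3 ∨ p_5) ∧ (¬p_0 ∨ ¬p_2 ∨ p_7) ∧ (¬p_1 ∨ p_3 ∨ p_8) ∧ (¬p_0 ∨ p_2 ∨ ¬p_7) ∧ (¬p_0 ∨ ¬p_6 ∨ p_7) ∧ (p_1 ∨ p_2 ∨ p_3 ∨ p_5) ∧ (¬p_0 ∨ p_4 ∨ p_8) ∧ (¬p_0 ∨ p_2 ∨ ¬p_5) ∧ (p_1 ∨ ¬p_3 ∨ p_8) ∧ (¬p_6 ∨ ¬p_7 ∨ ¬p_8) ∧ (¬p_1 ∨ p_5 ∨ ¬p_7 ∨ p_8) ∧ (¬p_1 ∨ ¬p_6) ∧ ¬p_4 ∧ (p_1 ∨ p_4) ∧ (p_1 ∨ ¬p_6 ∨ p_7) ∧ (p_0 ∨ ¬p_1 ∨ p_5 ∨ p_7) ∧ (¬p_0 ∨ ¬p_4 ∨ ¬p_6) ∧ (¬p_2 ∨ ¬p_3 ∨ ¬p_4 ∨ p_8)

Case p_4 = True:
  Clause (¬p_4) is falsified — contradiction.
Case p_4 = False:
  (¬p_7) forces p_7 = False.
  (p_1 ∨ p_7) forces p_1 = True.
  (¬p_1 ∨ ¬p_6) forces p_6 = False.
  (¬p_2 ∨ p_6) forces p_2 = False.
  (p_0 ∨ p_6) forces p_0 = True.
  (¬p_0 ∨ p_6 ∨ ¬p_8) forces p_8 = False.
  Clause (¬p_0 ∨ p_4 ∨ p_8) is falsified — contradiction.
Both cases fail, so the formula is unsatisfiable.

UNSATISFIABLE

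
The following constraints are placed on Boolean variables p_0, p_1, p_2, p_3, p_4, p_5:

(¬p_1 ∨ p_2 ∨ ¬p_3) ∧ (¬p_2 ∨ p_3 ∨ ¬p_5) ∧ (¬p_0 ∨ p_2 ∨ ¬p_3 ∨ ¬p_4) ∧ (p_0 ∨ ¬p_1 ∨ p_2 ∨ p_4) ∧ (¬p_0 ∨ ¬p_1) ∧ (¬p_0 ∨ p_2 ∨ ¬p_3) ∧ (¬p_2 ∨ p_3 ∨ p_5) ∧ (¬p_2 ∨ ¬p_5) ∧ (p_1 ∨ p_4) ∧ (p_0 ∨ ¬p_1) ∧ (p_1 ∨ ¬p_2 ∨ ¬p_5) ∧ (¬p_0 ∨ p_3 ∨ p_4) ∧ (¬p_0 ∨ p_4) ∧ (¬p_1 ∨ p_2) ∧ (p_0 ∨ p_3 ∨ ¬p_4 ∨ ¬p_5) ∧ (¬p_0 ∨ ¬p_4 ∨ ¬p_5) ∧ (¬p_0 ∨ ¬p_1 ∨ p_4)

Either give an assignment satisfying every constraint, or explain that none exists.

p_0: False; p_1: False; p_2: False; p_3: True; p_4: True; p_5: False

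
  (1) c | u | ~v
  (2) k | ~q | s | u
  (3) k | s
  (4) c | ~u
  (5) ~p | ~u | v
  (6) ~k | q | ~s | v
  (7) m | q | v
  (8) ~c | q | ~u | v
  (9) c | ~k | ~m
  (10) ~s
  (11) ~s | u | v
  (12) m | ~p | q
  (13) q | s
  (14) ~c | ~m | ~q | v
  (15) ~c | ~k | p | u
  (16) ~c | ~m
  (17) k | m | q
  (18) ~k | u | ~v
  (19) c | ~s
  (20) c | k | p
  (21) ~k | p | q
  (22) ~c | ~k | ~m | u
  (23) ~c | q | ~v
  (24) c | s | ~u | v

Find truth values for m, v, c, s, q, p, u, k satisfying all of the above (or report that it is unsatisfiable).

Unit clause (~s) forces s = False.
In (q | s) only q is left, so q = True.
In (k | s) only k is left, so k = True.
Try m = True:
  (c | ~k | ~m) forces c = True.
  clause (~c | ~m) is falsified — backtrack.
So m = False.
Set v = False.
Set c = True.
Set p = False.
  then (~c | ~k | p | u) forces u = True.
All clauses satisfied.

m: False, v: False, c: True, s: False, q: True, p: False, u: True, k: True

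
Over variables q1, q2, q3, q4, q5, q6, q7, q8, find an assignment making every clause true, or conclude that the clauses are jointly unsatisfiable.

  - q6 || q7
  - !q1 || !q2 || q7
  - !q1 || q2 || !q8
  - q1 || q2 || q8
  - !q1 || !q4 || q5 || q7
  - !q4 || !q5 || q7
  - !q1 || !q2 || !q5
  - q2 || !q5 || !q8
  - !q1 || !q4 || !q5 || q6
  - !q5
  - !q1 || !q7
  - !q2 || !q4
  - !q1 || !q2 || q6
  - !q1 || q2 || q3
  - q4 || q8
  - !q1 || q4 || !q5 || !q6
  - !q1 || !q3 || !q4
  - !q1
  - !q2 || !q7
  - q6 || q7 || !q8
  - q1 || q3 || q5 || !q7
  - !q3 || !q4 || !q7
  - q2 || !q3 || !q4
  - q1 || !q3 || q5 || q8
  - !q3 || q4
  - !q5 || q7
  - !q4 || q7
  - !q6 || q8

q1 = False, q2 = False, q3 = False, q4 = False, q5 = False, q6 = True, q7 = False, q8 = True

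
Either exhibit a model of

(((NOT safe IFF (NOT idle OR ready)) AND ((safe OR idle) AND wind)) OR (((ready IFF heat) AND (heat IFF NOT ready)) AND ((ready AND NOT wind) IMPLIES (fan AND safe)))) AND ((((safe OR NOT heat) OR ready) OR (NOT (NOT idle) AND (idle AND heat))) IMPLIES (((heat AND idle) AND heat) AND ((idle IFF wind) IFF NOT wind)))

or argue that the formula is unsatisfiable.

Case heat = True: the formula simplifies to (((NOT safe IFF (NOT idle OR ready)) AND ((safe OR idle) AND wind)) OR ((ready AND NOT ready) AND ((ready AND NOT wind) IMPLIES (fan AND safe)))) AND (((safe OR ready) OR (NOT (NOT idle) AND idle)) IMPLIES (idle AND ((idle IFF wind) IFF NOT wind))).
  ready = True: simplifies to (NOT safe AND ((safe OR idle) AND wind)) AND (idle AND ((idle IFF wind) IFF NOT wind)).
    idle = True: simplifies to (NOT safe AND wind) AND (wind IFF NOT wind).
      wind = True: the conjunct wind IFF NOT wind becomes True IFF NOT True = False.
      wind = False: the conjunct wind is False.
    idle = False: the conjunct idle is False.
  ready = False: simplifies to ((NOT safe IFF NOT idle) AND ((safe OR idle) AND wind)) AND ((safe OR (NOT (NOT idle) AND idle)) IMPLIES (idle AND ((idle IFF wind) IFF NOT wind))).
    idle = True: simplifies to (safe AND wind) AND (wind IFF NOT wind).
      wind = True: the conjunct wind IFF NOT wind becomes True IFF NOT True = False.
      wind = False: the conjunct wind is False.
    idle = False: simplifies to (NOT safe AND (safe AND wind)) AND NOT safe.
      safe = True: the conjunct NOT safe is False.
      safe = False: the conjunct safe is False.
Case heat = False: the conjunct (((safe OR NOT heat) OR ready) OR (NOT (NOT idle) AND (idle AND heat))) IMPLIES (((heat AND idle) AND heat) AND ((idle IFF wind) IFF NOT wind)) becomes (True OR False) IMPLIES (False AND ((idle IFF wind) IFF NOT wind)) = False.
Both cases fail — unsatisfiable.

The formula is unsatisfiable.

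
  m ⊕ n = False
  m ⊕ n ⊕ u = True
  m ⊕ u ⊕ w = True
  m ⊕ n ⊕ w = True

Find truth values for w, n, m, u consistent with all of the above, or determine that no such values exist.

w = True, n = True, m = True, u = True

m ⊕ n = T ⊕ T = False ✓
m ⊕ n ⊕ u = T ⊕ T ⊕ T = True ✓
m ⊕ u ⊕ w = T ⊕ T ⊕ T = True ✓
m ⊕ n ⊕ w = T ⊕ T ⊕ T = True ✓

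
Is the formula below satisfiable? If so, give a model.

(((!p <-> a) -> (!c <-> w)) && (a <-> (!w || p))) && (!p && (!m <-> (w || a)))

c = False; w = True; p = False; m = False; a = False

  ((!p <-> a) -> (!c <-> w)) && (a <-> (!w || p)) = True
    (!p <-> a) -> (!c <-> w) = True
      !p <-> a = False
        !p = True
      !c <-> w = True
        !c = True
    a <-> (!w || p) = True
      !w || p = False
        !w = False
  !p && (!m <-> (w || a)) = True
    !p = True
    !m <-> (w || a) = True
      !m = True
      w || a = True
Both conjuncts True, so the formula holds.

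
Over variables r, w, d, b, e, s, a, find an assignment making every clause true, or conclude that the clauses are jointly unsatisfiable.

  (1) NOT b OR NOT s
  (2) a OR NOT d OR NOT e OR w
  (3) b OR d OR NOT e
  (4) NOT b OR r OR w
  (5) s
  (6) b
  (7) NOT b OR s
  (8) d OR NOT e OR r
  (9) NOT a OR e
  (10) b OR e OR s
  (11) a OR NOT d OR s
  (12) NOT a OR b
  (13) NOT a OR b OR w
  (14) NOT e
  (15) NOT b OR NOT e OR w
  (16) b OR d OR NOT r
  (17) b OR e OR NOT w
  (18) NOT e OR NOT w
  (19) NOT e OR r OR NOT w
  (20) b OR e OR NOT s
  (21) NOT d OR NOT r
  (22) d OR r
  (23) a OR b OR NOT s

Case b = True:
  (NOT b OR NOT s) forces s = False.
  Clause (s) is falsified — contradiction.
Case b = False:
  Clause (b) is falsified — contradiction.
Both cases fail, so the formula is unsatisfiable.

Unsatisfiable — no assignment works.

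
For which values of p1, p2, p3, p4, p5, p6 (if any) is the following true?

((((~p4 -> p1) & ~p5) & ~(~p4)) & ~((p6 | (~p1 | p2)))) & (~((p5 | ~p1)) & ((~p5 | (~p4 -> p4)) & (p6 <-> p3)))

p1=T, p2=F, p3=F, p4=T, p5=F, p6=F

  (((~p4 -> p1) & ~p5) & ~(~p4)) & ~((p6 | (~p1 | p2))) = True
    ((~p4 -> p1) & ~p5) & ~(~p4) = True
      (~p4 -> p1) & ~p5 = True
        ~p4 -> p1 = True
          ~p4 = False
        ~p5 = True
      ~(~p4) = True
        ~p4 = False
    ~((p6 | (~p1 | p2))) = True
      p6 | (~p1 | p2) = False
        ~p1 | p2 = False
          ~p1 = False
  ~((p5 | ~p1)) & ((~p5 | (~p4 -> p4)) & (p6 <-> p3)) = True
    ~((p5 | ~p1)) = True
      p5 | ~p1 = False
        ~p1 = False
    (~p5 | (~p4 -> p4)) & (p6 <-> p3) = True
      ~p5 | (~p4 -> p4) = True
        ~p5 = True
        ~p4 -> p4 = True
          ~p4 = False
      p6 <-> p3 = True
Both conjuncts True, so the formula holds.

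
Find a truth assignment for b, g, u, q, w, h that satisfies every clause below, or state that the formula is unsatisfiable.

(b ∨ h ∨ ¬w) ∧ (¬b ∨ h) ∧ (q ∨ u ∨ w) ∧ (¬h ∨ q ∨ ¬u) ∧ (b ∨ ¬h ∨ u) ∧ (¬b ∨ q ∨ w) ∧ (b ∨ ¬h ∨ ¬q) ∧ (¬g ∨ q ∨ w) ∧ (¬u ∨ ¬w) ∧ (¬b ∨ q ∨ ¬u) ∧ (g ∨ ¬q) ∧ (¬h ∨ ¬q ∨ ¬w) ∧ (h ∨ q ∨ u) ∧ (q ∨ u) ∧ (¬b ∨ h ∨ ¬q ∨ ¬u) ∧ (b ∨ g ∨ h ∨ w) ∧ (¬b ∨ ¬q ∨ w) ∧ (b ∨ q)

Set b = False.
  then (b ∨ q) forces q = True.
  then (b ∨ ¬h ∨ ¬q) forces h = False.
  then (g ∨ ¬q) forces g = True.
  then (b ∨ h ∨ ¬w) forces w = False.
Set u = True.
All clauses satisfied.

b = False, g = True, u = True, q = True, w = False, h = False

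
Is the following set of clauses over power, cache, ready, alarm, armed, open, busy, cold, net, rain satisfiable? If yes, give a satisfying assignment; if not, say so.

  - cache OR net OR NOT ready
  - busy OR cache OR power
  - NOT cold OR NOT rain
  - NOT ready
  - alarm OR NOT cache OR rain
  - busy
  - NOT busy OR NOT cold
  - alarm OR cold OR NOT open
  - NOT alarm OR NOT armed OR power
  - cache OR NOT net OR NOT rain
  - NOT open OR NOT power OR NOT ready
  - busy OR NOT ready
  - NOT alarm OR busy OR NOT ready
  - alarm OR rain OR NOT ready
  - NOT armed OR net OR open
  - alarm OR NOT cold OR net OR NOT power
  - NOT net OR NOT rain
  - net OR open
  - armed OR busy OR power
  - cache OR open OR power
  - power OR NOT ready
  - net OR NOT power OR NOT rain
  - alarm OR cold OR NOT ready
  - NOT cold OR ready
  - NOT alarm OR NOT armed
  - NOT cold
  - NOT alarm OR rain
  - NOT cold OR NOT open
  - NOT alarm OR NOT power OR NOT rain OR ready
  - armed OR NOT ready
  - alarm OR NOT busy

power=F; cache=F; ready=F; alarm=T; armed=F; open=T; busy=T; cold=F; net=F; rain=T

Unit clause (NOT ready) forces ready = False.
Unit clause (busy) forces busy = True.
In (NOT busy OR NOT cold) only NOT cold is left, so cold = False.
In (alarm OR NOT busy) only alarm is left, so alarm = True.
In (NOT alarm OR NOT armed) only NOT armed is left, so armed = False.
In (NOT alarm OR rain) only rain is left, so rain = True.
In (NOT alarm OR NOT power OR NOT rain OR ready) only NOT power is left, so power = False.
In (NOT net OR NOT rain) only NOT net is left, so net = False.
In (net OR open) only open is left, so open = True.
Set cache = False.
All clauses satisfied.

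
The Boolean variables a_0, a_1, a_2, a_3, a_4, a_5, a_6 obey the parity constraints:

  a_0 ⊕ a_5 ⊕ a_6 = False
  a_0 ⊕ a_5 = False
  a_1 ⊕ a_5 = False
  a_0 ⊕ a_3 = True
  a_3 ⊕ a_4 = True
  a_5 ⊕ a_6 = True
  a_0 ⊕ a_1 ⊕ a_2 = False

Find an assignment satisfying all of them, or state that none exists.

a_0 = True; a_1 = True; a_2 = False; a_3 = False; a_4 = True; a_5 = True; a_6 = False

a_0 ⊕ a_5 ⊕ a_6 = T ⊕ T ⊕ F = False ✓
a_0 ⊕ a_5 = T ⊕ T = False ✓
a_1 ⊕ a_5 = T ⊕ T = False ✓
a_0 ⊕ a_3 = T ⊕ F = True ✓
a_3 ⊕ a_4 = F ⊕ T = True ✓
a_5 ⊕ a_6 = T ⊕ F = True ✓
a_0 ⊕ a_1 ⊕ a_2 = T ⊕ T ⊕ F = False ✓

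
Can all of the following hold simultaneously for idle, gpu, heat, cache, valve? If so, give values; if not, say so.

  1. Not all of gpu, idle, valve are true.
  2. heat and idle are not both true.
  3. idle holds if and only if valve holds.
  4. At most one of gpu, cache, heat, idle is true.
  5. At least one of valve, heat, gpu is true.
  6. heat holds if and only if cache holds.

idle = False, gpu = True, heat = False, cache = False, valve = False

  (1) {gpu, idle, valve}: 1/3 true — not all ✓
  (2) heat=F, idle=F — not both ✓
  (3) idle=F, valve=F — same ✓
  (4) {gpu, cache, heat, idle}: 1 true — at most one ✓
  (5) {valve, heat, gpu}: 1 true — at least one ✓
  (6) heat=F, cache=F — same ✓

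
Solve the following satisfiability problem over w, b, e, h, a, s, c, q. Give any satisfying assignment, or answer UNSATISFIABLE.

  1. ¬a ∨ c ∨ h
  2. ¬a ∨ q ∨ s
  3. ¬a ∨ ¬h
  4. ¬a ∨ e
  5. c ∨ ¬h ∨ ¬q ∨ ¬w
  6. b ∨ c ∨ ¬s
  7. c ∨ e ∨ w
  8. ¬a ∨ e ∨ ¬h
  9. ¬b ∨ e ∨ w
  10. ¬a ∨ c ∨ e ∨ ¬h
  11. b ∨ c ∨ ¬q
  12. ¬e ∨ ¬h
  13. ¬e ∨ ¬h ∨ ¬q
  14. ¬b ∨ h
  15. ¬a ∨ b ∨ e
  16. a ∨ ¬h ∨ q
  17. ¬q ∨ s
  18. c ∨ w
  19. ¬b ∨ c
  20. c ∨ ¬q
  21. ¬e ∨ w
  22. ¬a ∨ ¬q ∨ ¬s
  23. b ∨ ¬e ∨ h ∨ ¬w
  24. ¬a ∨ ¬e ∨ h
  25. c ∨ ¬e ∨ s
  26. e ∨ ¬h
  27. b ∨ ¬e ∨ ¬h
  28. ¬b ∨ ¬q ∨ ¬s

w: True, b: False, e: False, h: False, a: False, s: False, c: False, q: False

Set w = True.
Try b = True:
  (¬b ∨ h) forces h = True.
  (¬a ∨ ¬h) forces a = False.
  (¬e ∨ ¬h) forces e = False.
  clause (e ∨ ¬h) is falsified — backtrack.
So b = False.
Try e = True:
  (¬e ∨ ¬h) forces h = False.
  clause (b ∨ ¬e ∨ h ∨ ¬w) is falsified — backtrack.
So e = False.
  then (¬a ∨ e) forces a = False.
  then (e ∨ ¬h) forces h = False.
Set s = False.
  then (¬q ∨ s) forces q = False.
Set c = False.
All clauses satisfied.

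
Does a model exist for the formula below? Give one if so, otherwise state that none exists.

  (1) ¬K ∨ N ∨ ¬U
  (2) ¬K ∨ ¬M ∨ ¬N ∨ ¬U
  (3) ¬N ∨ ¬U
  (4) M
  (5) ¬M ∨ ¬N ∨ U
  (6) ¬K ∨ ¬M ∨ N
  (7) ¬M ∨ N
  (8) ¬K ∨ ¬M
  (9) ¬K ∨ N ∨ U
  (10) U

UNSATISFIABLE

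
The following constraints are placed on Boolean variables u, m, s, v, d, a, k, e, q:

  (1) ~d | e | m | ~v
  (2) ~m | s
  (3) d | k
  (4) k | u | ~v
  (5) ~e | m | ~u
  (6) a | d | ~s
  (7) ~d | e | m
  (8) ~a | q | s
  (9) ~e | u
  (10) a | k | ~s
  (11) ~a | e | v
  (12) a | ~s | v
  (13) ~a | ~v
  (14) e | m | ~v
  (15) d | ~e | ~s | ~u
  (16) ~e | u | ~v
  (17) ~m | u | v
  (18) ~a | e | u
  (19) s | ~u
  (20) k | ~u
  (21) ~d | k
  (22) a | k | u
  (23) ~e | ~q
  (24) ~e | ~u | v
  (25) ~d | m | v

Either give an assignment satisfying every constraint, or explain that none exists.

u=F; m=F; s=F; v=F; d=F; a=F; k=T; e=F; q=T

Set u = False.
  then (~e | u) forces e = False.
  then (~a | e | u) forces a = False.
  then (a | k | u) forces k = True.
Set m = False.
  then (~d | e | m) forces d = False.
  then (e | m | ~v) forces v = False.
  then (a | d | ~s) forces s = False.
Set q = True.
All clauses satisfied.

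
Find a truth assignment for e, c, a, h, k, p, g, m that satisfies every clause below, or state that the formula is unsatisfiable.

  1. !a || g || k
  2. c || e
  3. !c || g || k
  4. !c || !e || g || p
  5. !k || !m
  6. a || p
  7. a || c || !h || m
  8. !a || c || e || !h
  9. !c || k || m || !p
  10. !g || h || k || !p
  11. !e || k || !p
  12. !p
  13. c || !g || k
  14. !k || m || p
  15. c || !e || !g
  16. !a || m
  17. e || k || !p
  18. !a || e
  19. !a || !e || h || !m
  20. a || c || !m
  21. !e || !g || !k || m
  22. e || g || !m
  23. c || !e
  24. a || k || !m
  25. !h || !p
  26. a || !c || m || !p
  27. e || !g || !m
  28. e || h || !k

e = True, c = True, a = True, h = True, k = False, p = False, g = True, m = True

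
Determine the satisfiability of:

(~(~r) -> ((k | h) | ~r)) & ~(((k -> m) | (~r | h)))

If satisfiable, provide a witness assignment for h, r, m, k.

h: False, r: True, m: False, k: True

  ~(~r) -> ((k | h) | ~r) = True
    ~(~r) = True
      ~r = False
    (k | h) | ~r = True
      k | h = True
      ~r = False
  ~(((k -> m) | (~r | h))) = True
    (k -> m) | (~r | h) = False
      k -> m = False
      ~r | h = False
        ~r = False
Both conjuncts True, so the formula holds.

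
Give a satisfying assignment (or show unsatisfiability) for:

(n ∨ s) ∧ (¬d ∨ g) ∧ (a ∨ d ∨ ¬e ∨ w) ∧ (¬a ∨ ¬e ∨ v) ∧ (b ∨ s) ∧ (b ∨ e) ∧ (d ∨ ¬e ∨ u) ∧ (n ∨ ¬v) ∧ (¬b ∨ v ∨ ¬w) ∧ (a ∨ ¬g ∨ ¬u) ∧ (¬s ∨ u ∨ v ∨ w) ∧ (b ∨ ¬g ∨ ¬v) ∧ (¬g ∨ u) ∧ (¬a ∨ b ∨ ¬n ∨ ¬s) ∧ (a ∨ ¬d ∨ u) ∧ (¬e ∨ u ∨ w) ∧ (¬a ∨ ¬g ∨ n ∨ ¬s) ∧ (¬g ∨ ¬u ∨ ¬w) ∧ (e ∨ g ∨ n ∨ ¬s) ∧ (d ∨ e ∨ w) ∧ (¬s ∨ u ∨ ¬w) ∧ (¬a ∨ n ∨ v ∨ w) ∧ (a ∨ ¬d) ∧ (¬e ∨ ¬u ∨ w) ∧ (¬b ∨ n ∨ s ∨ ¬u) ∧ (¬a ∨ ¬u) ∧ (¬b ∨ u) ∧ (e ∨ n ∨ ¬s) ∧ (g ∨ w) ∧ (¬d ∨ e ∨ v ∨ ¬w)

w=T; s=T; n=T; g=F; a=F; e=F; u=T; d=F; b=T; v=T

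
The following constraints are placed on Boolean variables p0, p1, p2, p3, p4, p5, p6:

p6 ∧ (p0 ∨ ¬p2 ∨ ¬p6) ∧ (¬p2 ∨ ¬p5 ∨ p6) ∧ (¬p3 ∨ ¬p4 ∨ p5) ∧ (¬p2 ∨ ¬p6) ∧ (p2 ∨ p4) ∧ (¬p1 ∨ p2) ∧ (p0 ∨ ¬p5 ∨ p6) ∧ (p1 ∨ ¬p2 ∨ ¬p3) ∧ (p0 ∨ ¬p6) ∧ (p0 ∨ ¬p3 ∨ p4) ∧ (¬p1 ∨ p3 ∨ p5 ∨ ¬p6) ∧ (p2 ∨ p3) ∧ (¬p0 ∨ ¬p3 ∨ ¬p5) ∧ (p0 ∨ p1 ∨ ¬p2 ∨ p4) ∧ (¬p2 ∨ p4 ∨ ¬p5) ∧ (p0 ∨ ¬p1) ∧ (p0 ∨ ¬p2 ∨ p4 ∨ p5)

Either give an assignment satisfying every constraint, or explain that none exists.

Case p6 = True:
  (¬p2 ∨ ¬p6) forces p2 = False.
  (p2 ∨ p4) forces p4 = True.
  (¬p1 ∨ p2) forces p1 = False.
  (p0 ∨ ¬p6) forces p0 = True.
  (p2 ∨ p3) forces p3 = True.
  (¬p3 ∨ ¬p4 ∨ p5) forces p5 = True.
  Clause (¬p0 ∨ ¬p3 ∨ ¬p5) is falsified — contradiction.
Case p6 = False:
  Clause (p6) is falsified — contradiction.
Both cases fail, so the formula is unsatisfiable.

Unsatisfiable — no assignment works.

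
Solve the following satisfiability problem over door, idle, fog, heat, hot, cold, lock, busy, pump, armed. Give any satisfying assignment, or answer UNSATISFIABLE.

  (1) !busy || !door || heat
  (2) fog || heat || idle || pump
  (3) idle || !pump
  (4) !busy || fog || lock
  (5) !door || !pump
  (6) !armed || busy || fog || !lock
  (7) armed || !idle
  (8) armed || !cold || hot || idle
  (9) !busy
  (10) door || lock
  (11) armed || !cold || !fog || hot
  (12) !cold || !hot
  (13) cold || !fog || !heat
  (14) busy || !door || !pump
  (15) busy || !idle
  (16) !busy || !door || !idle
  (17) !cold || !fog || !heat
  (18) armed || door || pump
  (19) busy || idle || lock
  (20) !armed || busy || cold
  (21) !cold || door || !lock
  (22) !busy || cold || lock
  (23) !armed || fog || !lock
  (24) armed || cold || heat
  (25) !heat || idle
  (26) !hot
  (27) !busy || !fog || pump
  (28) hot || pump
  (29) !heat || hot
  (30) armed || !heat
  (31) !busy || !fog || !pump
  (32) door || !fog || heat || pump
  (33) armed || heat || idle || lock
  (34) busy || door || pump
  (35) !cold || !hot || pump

The formula is unsatisfiable.

Case hot = True:
  Clause (!hot) is falsified — contradiction.
Case hot = False:
  (!busy) forces busy = False.
  (busy || !idle) forces idle = False.
  (idle || !pump) forces pump = False.
  Clause (hot || pump) is falsified — contradiction.
Both cases fail, so the formula is unsatisfiable.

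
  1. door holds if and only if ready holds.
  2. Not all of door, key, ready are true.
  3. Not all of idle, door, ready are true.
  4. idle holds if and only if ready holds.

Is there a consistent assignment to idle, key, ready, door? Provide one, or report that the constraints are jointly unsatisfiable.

idle=F, key=F, ready=F, door=F

  (1) door=F, ready=F — same ✓
  (2) {door, key, ready}: 0/3 true — not all ✓
  (3) {idle, door, ready}: 0/3 true — not all ✓
  (4) idle=F, ready=F — same ✓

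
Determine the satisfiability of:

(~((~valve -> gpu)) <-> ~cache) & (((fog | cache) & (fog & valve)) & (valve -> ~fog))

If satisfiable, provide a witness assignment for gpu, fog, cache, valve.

Case valve = True: the formula simplifies to cache & (((fog | cache) & fog) & ~fog).
  fog = True: the conjunct ~fog is False.
  fog = False: the conjunct fog is False.
Case valve = False: the conjunct valve is False.
Both cases fail — unsatisfiable.

Unsatisfiable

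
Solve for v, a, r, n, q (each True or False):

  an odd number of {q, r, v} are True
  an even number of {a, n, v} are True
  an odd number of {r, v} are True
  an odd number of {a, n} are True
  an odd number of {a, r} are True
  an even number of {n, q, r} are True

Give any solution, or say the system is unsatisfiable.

v=T, a=T, r=F, n=F, q=F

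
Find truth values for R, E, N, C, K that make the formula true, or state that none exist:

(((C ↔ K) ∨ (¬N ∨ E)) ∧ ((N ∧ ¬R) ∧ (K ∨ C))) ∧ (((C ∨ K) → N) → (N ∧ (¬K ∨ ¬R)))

R=F, E=T, N=T, C=T, K=T

  ((C ↔ K) ∨ (¬N ∨ E)) ∧ ((N ∧ ¬R) ∧ (K ∨ C)) = True
    (C ↔ K) ∨ (¬N ∨ E) = True
      C ↔ K = True
      ¬N ∨ E = True
        ¬N = False
    (N ∧ ¬R) ∧ (K ∨ C) = True
      N ∧ ¬R = True
        ¬R = True
      K ∨ C = True
  ((C ∨ K) → N) → (N ∧ (¬K ∨ ¬R)) = True
    (C ∨ K) → N = True
      C ∨ K = True
    N ∧ (¬K ∨ ¬R) = True
      ¬K ∨ ¬R = True
        ¬K = False
        ¬R = True
Both conjuncts True, so the formula holds.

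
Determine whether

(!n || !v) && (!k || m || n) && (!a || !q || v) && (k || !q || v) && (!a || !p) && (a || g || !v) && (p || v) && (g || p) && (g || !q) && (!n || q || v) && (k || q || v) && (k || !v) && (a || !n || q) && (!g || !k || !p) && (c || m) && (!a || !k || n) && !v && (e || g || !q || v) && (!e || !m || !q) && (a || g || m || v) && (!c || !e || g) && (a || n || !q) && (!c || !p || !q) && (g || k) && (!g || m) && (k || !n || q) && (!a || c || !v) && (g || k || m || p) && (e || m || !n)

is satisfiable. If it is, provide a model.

Unit clause (!v) forces v = False.
In (p || v) only p is left, so p = True.
In (!a || !p) only !a is left, so a = False.
Try k = False:
  (k || !q || v) forces q = False.
  clause (k || q || v) is falsified — backtrack.
So k = True.
  then (!g || !k || !p) forces g = False.
  then (a || g || m || v) forces m = True.
  then (g || !q) forces q = False.
  then (!n || q || v) forces n = False.
Set e = True.
  then (!c || !e || g) forces c = False.
All clauses satisfied.

v: False, k: True, e: True, n: False, g: False, c: False, a: False, m: True, p: True, q: False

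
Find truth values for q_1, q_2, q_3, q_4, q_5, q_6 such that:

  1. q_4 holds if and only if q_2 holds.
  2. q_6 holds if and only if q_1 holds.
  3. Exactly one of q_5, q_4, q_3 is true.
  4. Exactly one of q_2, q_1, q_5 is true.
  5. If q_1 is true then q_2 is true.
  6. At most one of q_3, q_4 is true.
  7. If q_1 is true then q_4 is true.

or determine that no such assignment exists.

q_1=F, q_2=F, q_3=F, q_4=F, q_5=T, q_6=F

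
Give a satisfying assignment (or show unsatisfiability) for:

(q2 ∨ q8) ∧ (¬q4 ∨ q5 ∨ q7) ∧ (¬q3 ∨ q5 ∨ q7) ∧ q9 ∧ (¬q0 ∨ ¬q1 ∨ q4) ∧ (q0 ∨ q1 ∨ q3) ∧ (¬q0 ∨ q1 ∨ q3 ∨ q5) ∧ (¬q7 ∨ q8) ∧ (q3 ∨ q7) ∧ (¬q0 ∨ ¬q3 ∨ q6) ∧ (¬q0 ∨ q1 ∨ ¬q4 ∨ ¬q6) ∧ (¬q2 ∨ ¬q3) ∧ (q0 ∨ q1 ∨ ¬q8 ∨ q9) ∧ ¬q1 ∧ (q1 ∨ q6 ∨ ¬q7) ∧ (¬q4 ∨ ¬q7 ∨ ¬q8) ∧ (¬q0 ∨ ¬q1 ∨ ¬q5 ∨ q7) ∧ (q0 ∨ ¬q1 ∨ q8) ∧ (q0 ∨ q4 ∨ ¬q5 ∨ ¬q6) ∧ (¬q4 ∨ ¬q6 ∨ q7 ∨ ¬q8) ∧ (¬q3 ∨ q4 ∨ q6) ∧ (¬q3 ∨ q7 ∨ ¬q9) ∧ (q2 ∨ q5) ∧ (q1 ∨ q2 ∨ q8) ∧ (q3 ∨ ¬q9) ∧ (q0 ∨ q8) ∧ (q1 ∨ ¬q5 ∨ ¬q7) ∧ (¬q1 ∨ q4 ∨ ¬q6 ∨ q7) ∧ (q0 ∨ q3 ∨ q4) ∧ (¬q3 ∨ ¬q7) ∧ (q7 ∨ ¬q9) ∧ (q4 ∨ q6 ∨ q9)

Unsatisfiable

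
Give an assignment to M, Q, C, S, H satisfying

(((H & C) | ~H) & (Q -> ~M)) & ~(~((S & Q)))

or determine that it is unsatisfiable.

M: False, Q: True, C: False, S: True, H: False

  ((H & C) | ~H) & (Q -> ~M) = True
    (H & C) | ~H = True
      H & C = False
      ~H = True
    Q -> ~M = True
      ~M = True
  ~(~((S & Q))) = True
    ~((S & Q)) = False
      S & Q = True
Both conjuncts True, so the formula holds.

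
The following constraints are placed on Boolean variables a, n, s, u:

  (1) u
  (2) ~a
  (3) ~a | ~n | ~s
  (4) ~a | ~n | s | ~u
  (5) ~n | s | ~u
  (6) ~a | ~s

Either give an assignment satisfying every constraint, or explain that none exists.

a=F, n=T, s=T, u=T

Unit clause (u) forces u = True.
Unit clause (~a) forces a = False.
Set n = True.
  then (~n | s | ~u) forces s = True.
Check each clause:
  (u): u holds.
  (~a): ~a holds.
  (~a | ~n | ~s): ~a holds.
  (~a | ~n | s | ~u): ~a holds.
  (~n | s | ~u): s holds.
  (~a | ~s): ~a holds.
All clauses satisfied.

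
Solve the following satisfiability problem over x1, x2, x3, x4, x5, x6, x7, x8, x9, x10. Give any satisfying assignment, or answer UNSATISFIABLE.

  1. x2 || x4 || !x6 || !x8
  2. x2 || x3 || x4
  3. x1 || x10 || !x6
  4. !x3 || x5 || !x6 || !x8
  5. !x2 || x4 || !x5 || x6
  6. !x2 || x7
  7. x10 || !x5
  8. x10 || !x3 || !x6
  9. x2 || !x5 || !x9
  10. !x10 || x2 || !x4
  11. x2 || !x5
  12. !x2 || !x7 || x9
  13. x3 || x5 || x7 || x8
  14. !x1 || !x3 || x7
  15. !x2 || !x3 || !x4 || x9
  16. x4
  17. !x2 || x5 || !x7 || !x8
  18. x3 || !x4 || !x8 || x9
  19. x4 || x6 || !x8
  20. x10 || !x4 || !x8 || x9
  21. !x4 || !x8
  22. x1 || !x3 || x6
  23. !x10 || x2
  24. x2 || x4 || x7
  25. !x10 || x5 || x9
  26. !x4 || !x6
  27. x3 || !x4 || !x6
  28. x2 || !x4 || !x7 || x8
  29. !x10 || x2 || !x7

x1=F, x2=T, x3=F, x4=T, x5=F, x6=F, x7=T, x8=F, x9=T, x10=F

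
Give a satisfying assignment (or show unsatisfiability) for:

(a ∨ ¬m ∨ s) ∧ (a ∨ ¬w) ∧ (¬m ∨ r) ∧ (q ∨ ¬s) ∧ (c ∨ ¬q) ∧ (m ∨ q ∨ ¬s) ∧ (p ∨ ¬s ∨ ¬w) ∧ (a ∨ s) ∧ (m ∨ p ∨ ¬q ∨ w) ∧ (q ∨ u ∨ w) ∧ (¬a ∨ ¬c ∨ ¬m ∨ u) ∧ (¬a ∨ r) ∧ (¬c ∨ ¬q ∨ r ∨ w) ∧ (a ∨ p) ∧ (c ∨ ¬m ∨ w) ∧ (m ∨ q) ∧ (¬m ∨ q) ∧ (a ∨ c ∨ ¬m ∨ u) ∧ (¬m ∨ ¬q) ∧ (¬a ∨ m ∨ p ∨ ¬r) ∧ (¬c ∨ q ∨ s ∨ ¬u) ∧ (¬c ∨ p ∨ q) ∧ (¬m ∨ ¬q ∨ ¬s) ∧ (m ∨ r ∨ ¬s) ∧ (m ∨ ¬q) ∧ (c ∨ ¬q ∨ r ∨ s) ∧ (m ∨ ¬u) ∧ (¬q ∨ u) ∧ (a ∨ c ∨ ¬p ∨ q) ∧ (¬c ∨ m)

No satisfying assignment exists.

Case m = True:
  (¬m ∨ r) forces r = True.
  (¬m ∨ q) forces q = True.
  Clause (¬m ∨ ¬q) is falsified — contradiction.
Case m = False:
  (m ∨ q) forces q = True.
  Clause (m ∨ ¬q) is falsified — contradiction.
Both cases fail, so the formula is unsatisfiable.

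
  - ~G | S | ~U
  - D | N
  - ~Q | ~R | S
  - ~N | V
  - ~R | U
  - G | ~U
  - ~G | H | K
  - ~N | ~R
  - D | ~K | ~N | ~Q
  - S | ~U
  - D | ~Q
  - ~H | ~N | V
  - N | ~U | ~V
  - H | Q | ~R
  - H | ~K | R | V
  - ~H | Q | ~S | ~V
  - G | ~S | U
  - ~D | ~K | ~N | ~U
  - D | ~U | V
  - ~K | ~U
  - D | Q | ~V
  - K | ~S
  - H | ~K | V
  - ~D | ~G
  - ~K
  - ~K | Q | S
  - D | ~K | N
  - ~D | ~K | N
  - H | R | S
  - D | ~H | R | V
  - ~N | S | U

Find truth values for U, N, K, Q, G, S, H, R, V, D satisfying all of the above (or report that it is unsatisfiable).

Unit clause (~K) forces K = False.
In (K | ~S) only ~S is left, so S = False.
In (S | ~U) only ~U is left, so U = False.
In (~N | S | U) only ~N is left, so N = False.
In (D | N) only D is left, so D = True.
In (~R | U) only ~R is left, so R = False.
In (~D | ~G) only ~G is left, so G = False.
In (H | R | S) only H is left, so H = True.
Set Q = True.
Set V = False.
All clauses satisfied.

U = False, N = False, K = False, Q = True, G = False, S = False, H = True, R = False, V = False, D = True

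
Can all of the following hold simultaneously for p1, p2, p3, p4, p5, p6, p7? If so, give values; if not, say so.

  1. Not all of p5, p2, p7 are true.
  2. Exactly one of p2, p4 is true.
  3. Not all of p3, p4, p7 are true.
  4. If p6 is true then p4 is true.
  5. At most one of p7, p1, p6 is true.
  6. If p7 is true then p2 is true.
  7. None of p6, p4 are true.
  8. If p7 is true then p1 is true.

p1 = True, p2 = True, p3 = False, p4 = False, p5 = False, p6 = False, p7 = False

  (1) {p5, p2, p7}: 1/3 true — not all ✓
  (2) {p2, p4}: 1 true — exactly one ✓
  (3) {p3, p4, p7}: 0/3 true — not all ✓
  (4) p6=F ⇒ p4: vacuous ✓
  (5) {p7, p1, p6}: 1 true — at most one ✓
  (6) p7=F ⇒ p2: vacuous ✓
  (7) {p6, p4}: 0 true — none ✓
  (8) p7=F ⇒ p1: vacuous ✓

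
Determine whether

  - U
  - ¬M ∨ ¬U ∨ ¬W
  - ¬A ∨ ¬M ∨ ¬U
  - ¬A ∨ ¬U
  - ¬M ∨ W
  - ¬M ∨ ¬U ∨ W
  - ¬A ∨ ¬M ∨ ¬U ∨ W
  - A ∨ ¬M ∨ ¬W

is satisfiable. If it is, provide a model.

U=T; W=T; A=F; M=F

Unit clause (U) forces U = True.
In (¬A ∨ ¬U) only ¬A is left, so A = False.
Set W = True.
  then (¬M ∨ ¬U ∨ ¬W) forces M = False.
All clauses satisfied.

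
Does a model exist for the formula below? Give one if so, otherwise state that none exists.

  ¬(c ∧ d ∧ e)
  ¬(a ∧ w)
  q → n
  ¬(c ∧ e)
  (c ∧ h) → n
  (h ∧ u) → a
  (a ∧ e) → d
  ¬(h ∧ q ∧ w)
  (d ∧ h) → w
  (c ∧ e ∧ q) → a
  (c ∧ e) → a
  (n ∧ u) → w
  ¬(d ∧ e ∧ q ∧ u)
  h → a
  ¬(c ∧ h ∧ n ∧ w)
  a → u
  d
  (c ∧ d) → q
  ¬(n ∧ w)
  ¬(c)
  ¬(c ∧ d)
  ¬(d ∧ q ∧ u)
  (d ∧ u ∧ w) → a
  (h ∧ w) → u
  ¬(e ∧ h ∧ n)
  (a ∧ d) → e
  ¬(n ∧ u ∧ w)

Unit clause (¬c) forces c = False.
Unit clause (d) forces d = True.
Set h = False.
Set w = False.
Set e = False.
  then (¬a ∨ ¬d ∨ e) forces a = False.
Set q = False.
Set n = False.
Set u = True.
All clauses satisfied.

h: False, w: False, c: False, e: False, q: False, n: False, u: True, a: False, d: True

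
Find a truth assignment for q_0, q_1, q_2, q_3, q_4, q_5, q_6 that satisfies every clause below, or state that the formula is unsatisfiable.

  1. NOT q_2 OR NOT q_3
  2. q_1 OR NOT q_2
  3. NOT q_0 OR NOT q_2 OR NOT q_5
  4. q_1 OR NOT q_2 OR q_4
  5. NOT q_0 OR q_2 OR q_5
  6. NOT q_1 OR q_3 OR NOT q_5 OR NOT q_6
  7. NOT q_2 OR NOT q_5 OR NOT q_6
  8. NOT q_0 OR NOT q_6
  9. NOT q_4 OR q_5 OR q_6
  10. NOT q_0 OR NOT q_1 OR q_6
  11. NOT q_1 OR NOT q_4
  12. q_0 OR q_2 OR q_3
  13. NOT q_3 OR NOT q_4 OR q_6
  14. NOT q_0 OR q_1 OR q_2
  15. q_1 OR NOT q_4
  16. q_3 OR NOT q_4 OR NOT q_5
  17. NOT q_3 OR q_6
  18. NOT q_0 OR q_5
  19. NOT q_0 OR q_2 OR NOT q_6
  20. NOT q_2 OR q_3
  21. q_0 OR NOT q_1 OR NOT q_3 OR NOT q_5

Try q_0 = True:
  (NOT q_0 OR NOT q_6) forces q_6 = False.
  (NOT q_0 OR NOT q_1 OR q_6) forces q_1 = False.
  (q_1 OR NOT q_2) forces q_2 = False.
  clause (NOT q_0 OR q_1 OR q_2) is falsified — backtrack.
So q_0 = False.
Set q_1 = False.
  then (q_1 OR NOT q_2) forces q_2 = False.
  then (q_0 OR q_2 OR q_3) forces q_3 = True.
  then (q_1 OR NOT q_4) forces q_4 = False.
  then (NOT q_3 OR q_6) forces q_6 = True.
Set q_5 = True.
All clauses satisfied.

q_0 = False, q_1 = False, q_2 = False, q_3 = True, q_4 = False, q_5 = True, q_6 = True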